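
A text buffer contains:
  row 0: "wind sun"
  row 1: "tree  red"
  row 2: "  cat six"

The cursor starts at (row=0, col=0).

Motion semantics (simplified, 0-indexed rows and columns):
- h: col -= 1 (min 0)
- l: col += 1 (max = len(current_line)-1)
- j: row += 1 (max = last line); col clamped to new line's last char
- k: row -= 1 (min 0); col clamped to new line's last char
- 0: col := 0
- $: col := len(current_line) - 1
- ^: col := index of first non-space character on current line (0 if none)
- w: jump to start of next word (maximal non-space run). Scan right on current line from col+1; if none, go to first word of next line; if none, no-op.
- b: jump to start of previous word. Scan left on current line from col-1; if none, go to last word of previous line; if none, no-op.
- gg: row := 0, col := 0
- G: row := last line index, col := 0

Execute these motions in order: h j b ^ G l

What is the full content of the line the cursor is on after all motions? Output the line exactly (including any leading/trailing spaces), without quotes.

After 1 (h): row=0 col=0 char='w'
After 2 (j): row=1 col=0 char='t'
After 3 (b): row=0 col=5 char='s'
After 4 (^): row=0 col=0 char='w'
After 5 (G): row=2 col=0 char='_'
After 6 (l): row=2 col=1 char='_'

Answer:   cat six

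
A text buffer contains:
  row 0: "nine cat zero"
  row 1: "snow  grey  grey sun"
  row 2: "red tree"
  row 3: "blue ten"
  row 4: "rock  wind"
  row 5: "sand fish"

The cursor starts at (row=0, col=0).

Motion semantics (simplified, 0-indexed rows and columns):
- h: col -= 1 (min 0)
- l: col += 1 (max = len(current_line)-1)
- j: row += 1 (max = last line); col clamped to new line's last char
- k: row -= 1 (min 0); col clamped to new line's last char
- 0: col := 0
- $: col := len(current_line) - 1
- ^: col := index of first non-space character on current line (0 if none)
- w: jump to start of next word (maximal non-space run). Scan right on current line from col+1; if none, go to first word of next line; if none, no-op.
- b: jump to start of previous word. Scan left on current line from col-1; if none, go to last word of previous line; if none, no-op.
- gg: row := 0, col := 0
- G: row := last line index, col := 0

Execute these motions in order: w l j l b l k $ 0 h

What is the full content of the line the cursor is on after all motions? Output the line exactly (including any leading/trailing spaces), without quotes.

After 1 (w): row=0 col=5 char='c'
After 2 (l): row=0 col=6 char='a'
After 3 (j): row=1 col=6 char='g'
After 4 (l): row=1 col=7 char='r'
After 5 (b): row=1 col=6 char='g'
After 6 (l): row=1 col=7 char='r'
After 7 (k): row=0 col=7 char='t'
After 8 ($): row=0 col=12 char='o'
After 9 (0): row=0 col=0 char='n'
After 10 (h): row=0 col=0 char='n'

Answer: nine cat zero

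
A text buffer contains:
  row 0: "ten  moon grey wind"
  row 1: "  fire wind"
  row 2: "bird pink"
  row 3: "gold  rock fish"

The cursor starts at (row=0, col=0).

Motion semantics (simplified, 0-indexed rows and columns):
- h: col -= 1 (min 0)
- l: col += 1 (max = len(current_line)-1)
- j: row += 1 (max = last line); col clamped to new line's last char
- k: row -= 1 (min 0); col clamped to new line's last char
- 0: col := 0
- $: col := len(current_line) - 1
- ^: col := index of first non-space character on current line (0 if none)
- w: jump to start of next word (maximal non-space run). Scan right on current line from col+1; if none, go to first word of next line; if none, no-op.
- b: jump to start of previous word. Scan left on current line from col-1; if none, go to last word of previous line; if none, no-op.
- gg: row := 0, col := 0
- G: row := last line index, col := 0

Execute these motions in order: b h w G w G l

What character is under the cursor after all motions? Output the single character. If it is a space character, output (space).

Answer: o

Derivation:
After 1 (b): row=0 col=0 char='t'
After 2 (h): row=0 col=0 char='t'
After 3 (w): row=0 col=5 char='m'
After 4 (G): row=3 col=0 char='g'
After 5 (w): row=3 col=6 char='r'
After 6 (G): row=3 col=0 char='g'
After 7 (l): row=3 col=1 char='o'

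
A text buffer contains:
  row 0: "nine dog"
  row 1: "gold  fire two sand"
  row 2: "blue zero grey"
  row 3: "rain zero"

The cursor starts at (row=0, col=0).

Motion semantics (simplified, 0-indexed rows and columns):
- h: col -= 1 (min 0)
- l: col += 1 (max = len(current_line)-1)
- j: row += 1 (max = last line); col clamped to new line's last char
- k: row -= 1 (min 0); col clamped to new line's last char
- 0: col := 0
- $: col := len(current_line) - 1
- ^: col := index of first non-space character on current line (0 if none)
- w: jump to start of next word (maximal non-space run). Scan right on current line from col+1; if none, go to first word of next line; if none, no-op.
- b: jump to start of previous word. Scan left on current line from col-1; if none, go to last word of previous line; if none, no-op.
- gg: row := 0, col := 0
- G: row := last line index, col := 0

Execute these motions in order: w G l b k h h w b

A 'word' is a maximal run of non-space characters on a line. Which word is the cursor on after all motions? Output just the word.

Answer: blue

Derivation:
After 1 (w): row=0 col=5 char='d'
After 2 (G): row=3 col=0 char='r'
After 3 (l): row=3 col=1 char='a'
After 4 (b): row=3 col=0 char='r'
After 5 (k): row=2 col=0 char='b'
After 6 (h): row=2 col=0 char='b'
After 7 (h): row=2 col=0 char='b'
After 8 (w): row=2 col=5 char='z'
After 9 (b): row=2 col=0 char='b'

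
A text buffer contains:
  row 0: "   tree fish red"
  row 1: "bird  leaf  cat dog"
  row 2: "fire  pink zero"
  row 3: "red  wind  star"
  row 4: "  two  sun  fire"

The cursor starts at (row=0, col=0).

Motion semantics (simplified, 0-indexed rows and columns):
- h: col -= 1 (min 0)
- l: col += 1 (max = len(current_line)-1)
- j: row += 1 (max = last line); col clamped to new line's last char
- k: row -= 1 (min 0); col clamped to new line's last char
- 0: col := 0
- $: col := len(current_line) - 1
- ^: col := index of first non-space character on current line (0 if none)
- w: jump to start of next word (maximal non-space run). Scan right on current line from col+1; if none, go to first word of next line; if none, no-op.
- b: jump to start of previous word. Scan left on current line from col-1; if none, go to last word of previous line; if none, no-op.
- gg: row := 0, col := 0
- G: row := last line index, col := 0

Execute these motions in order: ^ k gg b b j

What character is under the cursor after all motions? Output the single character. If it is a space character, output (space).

Answer: b

Derivation:
After 1 (^): row=0 col=3 char='t'
After 2 (k): row=0 col=3 char='t'
After 3 (gg): row=0 col=0 char='_'
After 4 (b): row=0 col=0 char='_'
After 5 (b): row=0 col=0 char='_'
After 6 (j): row=1 col=0 char='b'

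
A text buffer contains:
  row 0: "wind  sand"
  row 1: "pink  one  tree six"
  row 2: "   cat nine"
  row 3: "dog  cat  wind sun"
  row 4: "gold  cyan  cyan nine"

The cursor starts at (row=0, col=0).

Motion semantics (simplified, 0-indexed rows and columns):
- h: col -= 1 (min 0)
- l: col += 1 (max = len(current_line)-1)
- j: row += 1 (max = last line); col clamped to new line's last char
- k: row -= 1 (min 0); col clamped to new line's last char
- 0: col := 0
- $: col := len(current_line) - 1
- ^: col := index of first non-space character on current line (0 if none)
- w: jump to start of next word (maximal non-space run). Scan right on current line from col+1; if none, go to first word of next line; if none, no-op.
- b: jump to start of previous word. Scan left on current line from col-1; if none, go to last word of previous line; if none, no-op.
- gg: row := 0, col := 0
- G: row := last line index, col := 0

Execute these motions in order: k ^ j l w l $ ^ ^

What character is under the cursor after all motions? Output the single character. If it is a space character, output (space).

Answer: p

Derivation:
After 1 (k): row=0 col=0 char='w'
After 2 (^): row=0 col=0 char='w'
After 3 (j): row=1 col=0 char='p'
After 4 (l): row=1 col=1 char='i'
After 5 (w): row=1 col=6 char='o'
After 6 (l): row=1 col=7 char='n'
After 7 ($): row=1 col=18 char='x'
After 8 (^): row=1 col=0 char='p'
After 9 (^): row=1 col=0 char='p'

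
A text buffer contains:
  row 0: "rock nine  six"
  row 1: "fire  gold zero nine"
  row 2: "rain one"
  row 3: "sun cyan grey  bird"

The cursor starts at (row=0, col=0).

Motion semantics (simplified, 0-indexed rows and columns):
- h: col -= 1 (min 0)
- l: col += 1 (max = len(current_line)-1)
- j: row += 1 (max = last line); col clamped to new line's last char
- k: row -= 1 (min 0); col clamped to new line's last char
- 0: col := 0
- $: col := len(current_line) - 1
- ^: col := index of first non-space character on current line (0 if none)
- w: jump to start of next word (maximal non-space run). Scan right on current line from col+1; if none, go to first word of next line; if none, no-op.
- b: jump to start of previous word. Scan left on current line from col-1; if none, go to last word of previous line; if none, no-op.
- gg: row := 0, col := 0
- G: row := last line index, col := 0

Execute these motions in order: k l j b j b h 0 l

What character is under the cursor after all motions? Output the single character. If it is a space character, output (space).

Answer: i

Derivation:
After 1 (k): row=0 col=0 char='r'
After 2 (l): row=0 col=1 char='o'
After 3 (j): row=1 col=1 char='i'
After 4 (b): row=1 col=0 char='f'
After 5 (j): row=2 col=0 char='r'
After 6 (b): row=1 col=16 char='n'
After 7 (h): row=1 col=15 char='_'
After 8 (0): row=1 col=0 char='f'
After 9 (l): row=1 col=1 char='i'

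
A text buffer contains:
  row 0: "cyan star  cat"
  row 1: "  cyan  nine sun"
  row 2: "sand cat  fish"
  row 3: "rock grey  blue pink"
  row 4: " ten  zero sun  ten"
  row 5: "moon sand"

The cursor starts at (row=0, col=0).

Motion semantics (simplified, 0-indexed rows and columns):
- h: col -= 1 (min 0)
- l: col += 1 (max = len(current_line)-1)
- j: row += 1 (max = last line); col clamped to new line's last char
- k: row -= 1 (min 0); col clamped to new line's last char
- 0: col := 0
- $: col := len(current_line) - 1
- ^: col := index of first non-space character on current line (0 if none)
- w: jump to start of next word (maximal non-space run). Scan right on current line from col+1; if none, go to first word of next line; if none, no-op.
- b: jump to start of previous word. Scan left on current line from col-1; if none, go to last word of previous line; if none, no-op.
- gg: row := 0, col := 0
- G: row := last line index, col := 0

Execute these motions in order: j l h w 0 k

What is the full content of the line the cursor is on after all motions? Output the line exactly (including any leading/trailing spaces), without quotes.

After 1 (j): row=1 col=0 char='_'
After 2 (l): row=1 col=1 char='_'
After 3 (h): row=1 col=0 char='_'
After 4 (w): row=1 col=2 char='c'
After 5 (0): row=1 col=0 char='_'
After 6 (k): row=0 col=0 char='c'

Answer: cyan star  cat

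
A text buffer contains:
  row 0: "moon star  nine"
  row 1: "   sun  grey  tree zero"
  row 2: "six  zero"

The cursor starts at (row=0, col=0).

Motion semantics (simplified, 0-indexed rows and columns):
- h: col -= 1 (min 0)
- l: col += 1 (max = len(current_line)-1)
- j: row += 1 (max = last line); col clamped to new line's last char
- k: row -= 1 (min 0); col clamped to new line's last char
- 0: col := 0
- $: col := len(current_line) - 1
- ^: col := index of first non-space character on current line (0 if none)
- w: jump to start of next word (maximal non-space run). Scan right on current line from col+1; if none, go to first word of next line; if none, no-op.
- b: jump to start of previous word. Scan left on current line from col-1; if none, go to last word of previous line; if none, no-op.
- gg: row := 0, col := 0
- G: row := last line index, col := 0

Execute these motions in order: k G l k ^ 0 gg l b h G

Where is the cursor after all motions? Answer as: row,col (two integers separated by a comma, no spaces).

Answer: 2,0

Derivation:
After 1 (k): row=0 col=0 char='m'
After 2 (G): row=2 col=0 char='s'
After 3 (l): row=2 col=1 char='i'
After 4 (k): row=1 col=1 char='_'
After 5 (^): row=1 col=3 char='s'
After 6 (0): row=1 col=0 char='_'
After 7 (gg): row=0 col=0 char='m'
After 8 (l): row=0 col=1 char='o'
After 9 (b): row=0 col=0 char='m'
After 10 (h): row=0 col=0 char='m'
After 11 (G): row=2 col=0 char='s'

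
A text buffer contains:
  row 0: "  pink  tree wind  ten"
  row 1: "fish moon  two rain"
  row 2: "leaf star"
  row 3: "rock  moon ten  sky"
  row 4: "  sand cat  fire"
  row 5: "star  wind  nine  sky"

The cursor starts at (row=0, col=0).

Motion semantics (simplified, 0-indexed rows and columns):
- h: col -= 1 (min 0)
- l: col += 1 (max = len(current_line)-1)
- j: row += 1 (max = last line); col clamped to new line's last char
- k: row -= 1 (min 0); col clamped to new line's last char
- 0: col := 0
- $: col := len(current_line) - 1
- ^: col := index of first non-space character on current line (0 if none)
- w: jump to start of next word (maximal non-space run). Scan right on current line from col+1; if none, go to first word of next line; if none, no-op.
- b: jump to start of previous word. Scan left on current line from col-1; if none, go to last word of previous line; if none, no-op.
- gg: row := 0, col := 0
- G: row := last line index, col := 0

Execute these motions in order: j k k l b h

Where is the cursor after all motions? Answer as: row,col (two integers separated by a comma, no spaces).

Answer: 0,0

Derivation:
After 1 (j): row=1 col=0 char='f'
After 2 (k): row=0 col=0 char='_'
After 3 (k): row=0 col=0 char='_'
After 4 (l): row=0 col=1 char='_'
After 5 (b): row=0 col=1 char='_'
After 6 (h): row=0 col=0 char='_'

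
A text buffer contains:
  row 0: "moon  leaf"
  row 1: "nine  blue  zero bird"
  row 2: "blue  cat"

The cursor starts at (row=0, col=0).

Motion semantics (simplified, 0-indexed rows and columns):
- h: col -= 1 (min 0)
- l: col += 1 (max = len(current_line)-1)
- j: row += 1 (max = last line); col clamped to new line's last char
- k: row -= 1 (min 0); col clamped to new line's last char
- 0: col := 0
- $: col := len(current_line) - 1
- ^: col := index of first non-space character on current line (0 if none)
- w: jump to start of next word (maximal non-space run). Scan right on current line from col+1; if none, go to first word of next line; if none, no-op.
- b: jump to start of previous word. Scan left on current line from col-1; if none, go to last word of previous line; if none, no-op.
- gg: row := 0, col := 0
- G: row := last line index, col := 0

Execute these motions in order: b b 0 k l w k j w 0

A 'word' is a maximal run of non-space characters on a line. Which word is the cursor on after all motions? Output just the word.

After 1 (b): row=0 col=0 char='m'
After 2 (b): row=0 col=0 char='m'
After 3 (0): row=0 col=0 char='m'
After 4 (k): row=0 col=0 char='m'
After 5 (l): row=0 col=1 char='o'
After 6 (w): row=0 col=6 char='l'
After 7 (k): row=0 col=6 char='l'
After 8 (j): row=1 col=6 char='b'
After 9 (w): row=1 col=12 char='z'
After 10 (0): row=1 col=0 char='n'

Answer: nine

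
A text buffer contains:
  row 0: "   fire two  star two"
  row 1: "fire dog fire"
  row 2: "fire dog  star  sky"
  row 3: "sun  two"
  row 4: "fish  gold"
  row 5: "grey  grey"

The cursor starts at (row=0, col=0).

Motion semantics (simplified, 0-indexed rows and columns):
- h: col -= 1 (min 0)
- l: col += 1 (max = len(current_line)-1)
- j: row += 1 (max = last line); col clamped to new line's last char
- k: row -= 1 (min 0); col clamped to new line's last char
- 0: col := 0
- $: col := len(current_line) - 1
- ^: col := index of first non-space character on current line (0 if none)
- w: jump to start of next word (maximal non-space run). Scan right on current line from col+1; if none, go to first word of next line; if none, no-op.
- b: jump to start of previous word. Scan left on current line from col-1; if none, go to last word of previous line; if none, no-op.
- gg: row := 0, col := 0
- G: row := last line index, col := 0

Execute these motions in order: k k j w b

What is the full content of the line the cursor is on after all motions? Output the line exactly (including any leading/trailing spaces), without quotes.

After 1 (k): row=0 col=0 char='_'
After 2 (k): row=0 col=0 char='_'
After 3 (j): row=1 col=0 char='f'
After 4 (w): row=1 col=5 char='d'
After 5 (b): row=1 col=0 char='f'

Answer: fire dog fire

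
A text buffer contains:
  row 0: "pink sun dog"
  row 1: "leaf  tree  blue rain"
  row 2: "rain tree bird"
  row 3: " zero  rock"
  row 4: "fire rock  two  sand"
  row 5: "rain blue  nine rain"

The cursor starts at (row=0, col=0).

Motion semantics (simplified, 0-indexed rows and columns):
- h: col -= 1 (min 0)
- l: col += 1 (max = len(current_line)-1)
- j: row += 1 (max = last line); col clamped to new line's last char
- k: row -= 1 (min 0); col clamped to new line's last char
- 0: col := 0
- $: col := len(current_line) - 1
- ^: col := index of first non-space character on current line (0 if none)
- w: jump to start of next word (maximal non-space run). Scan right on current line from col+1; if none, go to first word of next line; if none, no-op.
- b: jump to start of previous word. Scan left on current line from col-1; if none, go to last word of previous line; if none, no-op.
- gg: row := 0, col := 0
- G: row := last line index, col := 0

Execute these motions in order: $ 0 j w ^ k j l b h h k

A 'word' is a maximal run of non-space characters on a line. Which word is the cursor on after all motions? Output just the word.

Answer: pink

Derivation:
After 1 ($): row=0 col=11 char='g'
After 2 (0): row=0 col=0 char='p'
After 3 (j): row=1 col=0 char='l'
After 4 (w): row=1 col=6 char='t'
After 5 (^): row=1 col=0 char='l'
After 6 (k): row=0 col=0 char='p'
After 7 (j): row=1 col=0 char='l'
After 8 (l): row=1 col=1 char='e'
After 9 (b): row=1 col=0 char='l'
After 10 (h): row=1 col=0 char='l'
After 11 (h): row=1 col=0 char='l'
After 12 (k): row=0 col=0 char='p'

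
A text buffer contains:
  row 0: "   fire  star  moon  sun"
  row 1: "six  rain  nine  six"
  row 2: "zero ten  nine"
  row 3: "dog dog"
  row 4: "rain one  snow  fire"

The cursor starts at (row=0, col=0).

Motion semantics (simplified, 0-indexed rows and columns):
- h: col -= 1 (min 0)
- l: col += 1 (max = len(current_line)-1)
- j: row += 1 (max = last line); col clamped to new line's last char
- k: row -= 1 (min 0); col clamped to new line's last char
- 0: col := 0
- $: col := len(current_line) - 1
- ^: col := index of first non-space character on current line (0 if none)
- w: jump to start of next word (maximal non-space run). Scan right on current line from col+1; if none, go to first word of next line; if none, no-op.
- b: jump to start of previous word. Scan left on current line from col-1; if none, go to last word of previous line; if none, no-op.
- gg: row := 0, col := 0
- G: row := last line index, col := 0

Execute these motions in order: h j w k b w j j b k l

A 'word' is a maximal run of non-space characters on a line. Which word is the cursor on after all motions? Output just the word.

Answer: rain

Derivation:
After 1 (h): row=0 col=0 char='_'
After 2 (j): row=1 col=0 char='s'
After 3 (w): row=1 col=5 char='r'
After 4 (k): row=0 col=5 char='r'
After 5 (b): row=0 col=3 char='f'
After 6 (w): row=0 col=9 char='s'
After 7 (j): row=1 col=9 char='_'
After 8 (j): row=2 col=9 char='_'
After 9 (b): row=2 col=5 char='t'
After 10 (k): row=1 col=5 char='r'
After 11 (l): row=1 col=6 char='a'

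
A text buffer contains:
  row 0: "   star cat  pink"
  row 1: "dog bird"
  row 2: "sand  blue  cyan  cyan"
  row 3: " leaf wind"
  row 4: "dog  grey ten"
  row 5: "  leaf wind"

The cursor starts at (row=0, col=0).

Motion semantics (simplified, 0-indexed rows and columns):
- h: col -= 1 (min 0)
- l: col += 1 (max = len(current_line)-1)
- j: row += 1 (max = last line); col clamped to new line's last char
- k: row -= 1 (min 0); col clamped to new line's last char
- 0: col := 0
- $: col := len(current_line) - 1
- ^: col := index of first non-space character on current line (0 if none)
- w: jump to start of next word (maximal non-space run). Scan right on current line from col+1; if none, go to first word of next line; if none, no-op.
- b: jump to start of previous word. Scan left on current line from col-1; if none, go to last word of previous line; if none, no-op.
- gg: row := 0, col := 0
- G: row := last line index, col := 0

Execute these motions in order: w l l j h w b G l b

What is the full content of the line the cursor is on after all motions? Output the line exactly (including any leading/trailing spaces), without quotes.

After 1 (w): row=0 col=3 char='s'
After 2 (l): row=0 col=4 char='t'
After 3 (l): row=0 col=5 char='a'
After 4 (j): row=1 col=5 char='i'
After 5 (h): row=1 col=4 char='b'
After 6 (w): row=2 col=0 char='s'
After 7 (b): row=1 col=4 char='b'
After 8 (G): row=5 col=0 char='_'
After 9 (l): row=5 col=1 char='_'
After 10 (b): row=4 col=10 char='t'

Answer: dog  grey ten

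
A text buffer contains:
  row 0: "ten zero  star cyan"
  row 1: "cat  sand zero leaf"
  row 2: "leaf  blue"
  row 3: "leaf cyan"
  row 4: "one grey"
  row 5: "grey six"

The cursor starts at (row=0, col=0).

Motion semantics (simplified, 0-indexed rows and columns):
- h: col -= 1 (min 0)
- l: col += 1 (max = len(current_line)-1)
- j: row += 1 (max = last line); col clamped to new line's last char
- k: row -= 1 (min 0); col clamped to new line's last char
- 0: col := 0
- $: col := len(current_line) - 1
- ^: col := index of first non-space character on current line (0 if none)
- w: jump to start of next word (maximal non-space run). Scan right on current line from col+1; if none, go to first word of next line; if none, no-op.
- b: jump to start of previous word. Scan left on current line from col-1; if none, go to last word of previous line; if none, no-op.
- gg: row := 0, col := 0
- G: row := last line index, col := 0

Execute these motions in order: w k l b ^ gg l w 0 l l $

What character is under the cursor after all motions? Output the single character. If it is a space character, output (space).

Answer: n

Derivation:
After 1 (w): row=0 col=4 char='z'
After 2 (k): row=0 col=4 char='z'
After 3 (l): row=0 col=5 char='e'
After 4 (b): row=0 col=4 char='z'
After 5 (^): row=0 col=0 char='t'
After 6 (gg): row=0 col=0 char='t'
After 7 (l): row=0 col=1 char='e'
After 8 (w): row=0 col=4 char='z'
After 9 (0): row=0 col=0 char='t'
After 10 (l): row=0 col=1 char='e'
After 11 (l): row=0 col=2 char='n'
After 12 ($): row=0 col=18 char='n'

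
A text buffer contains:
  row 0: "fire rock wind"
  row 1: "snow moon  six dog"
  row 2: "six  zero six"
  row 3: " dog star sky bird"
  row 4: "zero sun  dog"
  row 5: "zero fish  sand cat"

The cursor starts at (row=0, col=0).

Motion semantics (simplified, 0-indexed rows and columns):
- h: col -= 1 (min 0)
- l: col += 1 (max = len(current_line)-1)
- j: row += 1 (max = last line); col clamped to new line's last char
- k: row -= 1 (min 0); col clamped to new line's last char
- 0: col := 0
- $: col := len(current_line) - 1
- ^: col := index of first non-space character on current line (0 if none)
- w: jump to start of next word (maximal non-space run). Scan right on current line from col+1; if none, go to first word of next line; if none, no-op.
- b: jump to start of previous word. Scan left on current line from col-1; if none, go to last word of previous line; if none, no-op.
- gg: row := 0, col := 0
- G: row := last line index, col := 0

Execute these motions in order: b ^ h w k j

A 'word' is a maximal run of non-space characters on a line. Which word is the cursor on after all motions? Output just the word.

After 1 (b): row=0 col=0 char='f'
After 2 (^): row=0 col=0 char='f'
After 3 (h): row=0 col=0 char='f'
After 4 (w): row=0 col=5 char='r'
After 5 (k): row=0 col=5 char='r'
After 6 (j): row=1 col=5 char='m'

Answer: moon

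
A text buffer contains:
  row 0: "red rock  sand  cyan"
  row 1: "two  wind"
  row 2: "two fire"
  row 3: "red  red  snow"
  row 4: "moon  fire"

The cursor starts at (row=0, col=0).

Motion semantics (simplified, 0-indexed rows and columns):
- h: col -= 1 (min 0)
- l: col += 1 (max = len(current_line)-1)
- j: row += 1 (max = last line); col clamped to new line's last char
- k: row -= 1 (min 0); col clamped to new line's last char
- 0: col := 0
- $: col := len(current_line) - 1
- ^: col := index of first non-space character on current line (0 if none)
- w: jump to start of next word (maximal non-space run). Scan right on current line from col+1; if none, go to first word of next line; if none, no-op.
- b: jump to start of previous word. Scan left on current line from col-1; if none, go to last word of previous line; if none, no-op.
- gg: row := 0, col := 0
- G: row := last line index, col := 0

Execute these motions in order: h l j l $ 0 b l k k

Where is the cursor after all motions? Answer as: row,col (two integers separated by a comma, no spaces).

After 1 (h): row=0 col=0 char='r'
After 2 (l): row=0 col=1 char='e'
After 3 (j): row=1 col=1 char='w'
After 4 (l): row=1 col=2 char='o'
After 5 ($): row=1 col=8 char='d'
After 6 (0): row=1 col=0 char='t'
After 7 (b): row=0 col=16 char='c'
After 8 (l): row=0 col=17 char='y'
After 9 (k): row=0 col=17 char='y'
After 10 (k): row=0 col=17 char='y'

Answer: 0,17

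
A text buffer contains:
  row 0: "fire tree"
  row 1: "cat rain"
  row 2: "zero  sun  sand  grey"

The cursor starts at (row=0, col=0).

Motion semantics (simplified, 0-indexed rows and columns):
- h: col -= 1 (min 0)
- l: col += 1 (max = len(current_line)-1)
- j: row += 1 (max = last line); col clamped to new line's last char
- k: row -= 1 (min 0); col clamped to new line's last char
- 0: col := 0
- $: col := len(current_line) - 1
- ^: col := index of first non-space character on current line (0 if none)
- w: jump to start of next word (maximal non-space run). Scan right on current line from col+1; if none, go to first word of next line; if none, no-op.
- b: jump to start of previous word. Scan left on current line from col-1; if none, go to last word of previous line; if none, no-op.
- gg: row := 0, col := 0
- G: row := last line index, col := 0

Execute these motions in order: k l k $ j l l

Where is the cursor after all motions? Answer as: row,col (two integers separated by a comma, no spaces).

After 1 (k): row=0 col=0 char='f'
After 2 (l): row=0 col=1 char='i'
After 3 (k): row=0 col=1 char='i'
After 4 ($): row=0 col=8 char='e'
After 5 (j): row=1 col=7 char='n'
After 6 (l): row=1 col=7 char='n'
After 7 (l): row=1 col=7 char='n'

Answer: 1,7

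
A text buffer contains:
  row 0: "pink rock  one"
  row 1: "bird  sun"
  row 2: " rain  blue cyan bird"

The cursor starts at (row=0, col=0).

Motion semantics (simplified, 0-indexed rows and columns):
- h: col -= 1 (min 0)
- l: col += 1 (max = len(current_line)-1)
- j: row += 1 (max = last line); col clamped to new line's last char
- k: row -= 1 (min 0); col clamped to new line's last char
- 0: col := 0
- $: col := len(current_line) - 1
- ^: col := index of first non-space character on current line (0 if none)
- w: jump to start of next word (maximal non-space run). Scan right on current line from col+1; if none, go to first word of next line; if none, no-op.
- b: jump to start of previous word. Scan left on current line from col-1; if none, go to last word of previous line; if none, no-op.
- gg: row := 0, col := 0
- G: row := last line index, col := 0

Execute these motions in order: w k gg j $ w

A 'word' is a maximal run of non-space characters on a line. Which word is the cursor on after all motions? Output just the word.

Answer: rain

Derivation:
After 1 (w): row=0 col=5 char='r'
After 2 (k): row=0 col=5 char='r'
After 3 (gg): row=0 col=0 char='p'
After 4 (j): row=1 col=0 char='b'
After 5 ($): row=1 col=8 char='n'
After 6 (w): row=2 col=1 char='r'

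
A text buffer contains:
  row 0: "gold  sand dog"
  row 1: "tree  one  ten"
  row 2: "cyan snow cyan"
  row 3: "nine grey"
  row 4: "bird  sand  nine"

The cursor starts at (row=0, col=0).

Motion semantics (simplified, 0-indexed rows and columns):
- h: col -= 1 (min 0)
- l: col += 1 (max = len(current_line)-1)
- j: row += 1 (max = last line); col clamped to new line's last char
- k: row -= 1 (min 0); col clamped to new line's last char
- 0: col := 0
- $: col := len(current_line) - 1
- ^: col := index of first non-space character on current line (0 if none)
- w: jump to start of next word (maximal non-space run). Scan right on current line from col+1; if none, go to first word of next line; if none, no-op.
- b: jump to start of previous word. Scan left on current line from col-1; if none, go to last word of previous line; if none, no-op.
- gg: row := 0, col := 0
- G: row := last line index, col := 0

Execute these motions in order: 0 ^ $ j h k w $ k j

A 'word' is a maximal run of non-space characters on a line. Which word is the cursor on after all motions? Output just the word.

After 1 (0): row=0 col=0 char='g'
After 2 (^): row=0 col=0 char='g'
After 3 ($): row=0 col=13 char='g'
After 4 (j): row=1 col=13 char='n'
After 5 (h): row=1 col=12 char='e'
After 6 (k): row=0 col=12 char='o'
After 7 (w): row=1 col=0 char='t'
After 8 ($): row=1 col=13 char='n'
After 9 (k): row=0 col=13 char='g'
After 10 (j): row=1 col=13 char='n'

Answer: ten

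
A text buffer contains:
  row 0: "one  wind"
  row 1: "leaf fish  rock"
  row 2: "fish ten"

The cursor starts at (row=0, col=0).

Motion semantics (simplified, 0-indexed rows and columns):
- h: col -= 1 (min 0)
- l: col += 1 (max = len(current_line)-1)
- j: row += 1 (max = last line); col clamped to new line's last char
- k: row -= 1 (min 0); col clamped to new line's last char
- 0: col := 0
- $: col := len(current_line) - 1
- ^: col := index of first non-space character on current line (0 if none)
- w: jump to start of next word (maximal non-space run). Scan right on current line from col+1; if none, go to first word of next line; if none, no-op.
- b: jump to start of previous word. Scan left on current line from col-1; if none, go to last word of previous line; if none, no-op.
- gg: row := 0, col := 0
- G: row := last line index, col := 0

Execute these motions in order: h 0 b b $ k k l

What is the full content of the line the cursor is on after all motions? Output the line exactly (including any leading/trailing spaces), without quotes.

Answer: one  wind

Derivation:
After 1 (h): row=0 col=0 char='o'
After 2 (0): row=0 col=0 char='o'
After 3 (b): row=0 col=0 char='o'
After 4 (b): row=0 col=0 char='o'
After 5 ($): row=0 col=8 char='d'
After 6 (k): row=0 col=8 char='d'
After 7 (k): row=0 col=8 char='d'
After 8 (l): row=0 col=8 char='d'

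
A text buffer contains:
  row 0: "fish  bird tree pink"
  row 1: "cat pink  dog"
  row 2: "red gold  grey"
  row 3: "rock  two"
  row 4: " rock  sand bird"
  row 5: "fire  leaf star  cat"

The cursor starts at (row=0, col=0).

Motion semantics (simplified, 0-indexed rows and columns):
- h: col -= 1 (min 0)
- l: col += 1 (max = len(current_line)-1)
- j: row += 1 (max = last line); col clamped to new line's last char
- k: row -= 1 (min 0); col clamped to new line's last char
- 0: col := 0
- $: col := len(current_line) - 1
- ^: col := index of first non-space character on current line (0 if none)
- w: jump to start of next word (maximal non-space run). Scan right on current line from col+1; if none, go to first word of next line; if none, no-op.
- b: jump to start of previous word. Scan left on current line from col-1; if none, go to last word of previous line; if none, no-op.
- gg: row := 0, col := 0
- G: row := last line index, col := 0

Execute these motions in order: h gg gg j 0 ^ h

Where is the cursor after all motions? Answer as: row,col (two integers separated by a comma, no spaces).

Answer: 1,0

Derivation:
After 1 (h): row=0 col=0 char='f'
After 2 (gg): row=0 col=0 char='f'
After 3 (gg): row=0 col=0 char='f'
After 4 (j): row=1 col=0 char='c'
After 5 (0): row=1 col=0 char='c'
After 6 (^): row=1 col=0 char='c'
After 7 (h): row=1 col=0 char='c'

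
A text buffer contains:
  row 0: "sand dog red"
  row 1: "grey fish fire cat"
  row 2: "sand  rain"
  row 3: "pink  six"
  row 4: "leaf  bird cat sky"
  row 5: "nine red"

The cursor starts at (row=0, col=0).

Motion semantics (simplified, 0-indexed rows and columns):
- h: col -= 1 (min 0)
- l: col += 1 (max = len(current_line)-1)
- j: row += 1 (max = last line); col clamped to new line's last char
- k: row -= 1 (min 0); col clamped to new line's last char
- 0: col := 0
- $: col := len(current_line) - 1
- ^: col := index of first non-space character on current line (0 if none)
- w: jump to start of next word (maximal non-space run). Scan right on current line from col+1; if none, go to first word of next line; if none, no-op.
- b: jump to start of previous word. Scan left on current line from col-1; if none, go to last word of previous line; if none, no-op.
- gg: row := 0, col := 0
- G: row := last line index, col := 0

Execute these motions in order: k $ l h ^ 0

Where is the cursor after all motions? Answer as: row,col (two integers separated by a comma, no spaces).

After 1 (k): row=0 col=0 char='s'
After 2 ($): row=0 col=11 char='d'
After 3 (l): row=0 col=11 char='d'
After 4 (h): row=0 col=10 char='e'
After 5 (^): row=0 col=0 char='s'
After 6 (0): row=0 col=0 char='s'

Answer: 0,0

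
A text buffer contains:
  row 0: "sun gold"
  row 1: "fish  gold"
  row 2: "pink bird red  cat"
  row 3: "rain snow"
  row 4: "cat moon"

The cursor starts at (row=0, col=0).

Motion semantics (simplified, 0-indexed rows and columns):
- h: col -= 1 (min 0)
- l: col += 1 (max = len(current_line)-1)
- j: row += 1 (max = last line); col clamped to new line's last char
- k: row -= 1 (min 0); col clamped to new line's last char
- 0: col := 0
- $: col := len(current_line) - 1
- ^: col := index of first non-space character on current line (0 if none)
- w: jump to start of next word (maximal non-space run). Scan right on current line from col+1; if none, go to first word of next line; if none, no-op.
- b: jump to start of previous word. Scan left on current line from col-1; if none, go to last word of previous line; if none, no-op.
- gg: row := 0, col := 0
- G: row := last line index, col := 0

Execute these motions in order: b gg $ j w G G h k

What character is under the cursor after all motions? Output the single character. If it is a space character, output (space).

Answer: r

Derivation:
After 1 (b): row=0 col=0 char='s'
After 2 (gg): row=0 col=0 char='s'
After 3 ($): row=0 col=7 char='d'
After 4 (j): row=1 col=7 char='o'
After 5 (w): row=2 col=0 char='p'
After 6 (G): row=4 col=0 char='c'
After 7 (G): row=4 col=0 char='c'
After 8 (h): row=4 col=0 char='c'
After 9 (k): row=3 col=0 char='r'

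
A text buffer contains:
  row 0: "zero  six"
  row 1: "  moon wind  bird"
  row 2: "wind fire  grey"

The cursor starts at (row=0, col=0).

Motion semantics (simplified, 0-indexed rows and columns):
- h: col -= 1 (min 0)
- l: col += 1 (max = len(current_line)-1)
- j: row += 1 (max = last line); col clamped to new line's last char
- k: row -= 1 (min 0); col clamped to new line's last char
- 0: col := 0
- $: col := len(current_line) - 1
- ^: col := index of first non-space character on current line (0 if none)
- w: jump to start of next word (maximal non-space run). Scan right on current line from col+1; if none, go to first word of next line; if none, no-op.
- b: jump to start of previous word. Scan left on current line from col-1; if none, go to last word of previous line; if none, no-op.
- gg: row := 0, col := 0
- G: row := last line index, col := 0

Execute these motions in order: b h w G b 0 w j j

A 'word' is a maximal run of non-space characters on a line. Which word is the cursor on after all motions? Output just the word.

Answer: wind

Derivation:
After 1 (b): row=0 col=0 char='z'
After 2 (h): row=0 col=0 char='z'
After 3 (w): row=0 col=6 char='s'
After 4 (G): row=2 col=0 char='w'
After 5 (b): row=1 col=13 char='b'
After 6 (0): row=1 col=0 char='_'
After 7 (w): row=1 col=2 char='m'
After 8 (j): row=2 col=2 char='n'
After 9 (j): row=2 col=2 char='n'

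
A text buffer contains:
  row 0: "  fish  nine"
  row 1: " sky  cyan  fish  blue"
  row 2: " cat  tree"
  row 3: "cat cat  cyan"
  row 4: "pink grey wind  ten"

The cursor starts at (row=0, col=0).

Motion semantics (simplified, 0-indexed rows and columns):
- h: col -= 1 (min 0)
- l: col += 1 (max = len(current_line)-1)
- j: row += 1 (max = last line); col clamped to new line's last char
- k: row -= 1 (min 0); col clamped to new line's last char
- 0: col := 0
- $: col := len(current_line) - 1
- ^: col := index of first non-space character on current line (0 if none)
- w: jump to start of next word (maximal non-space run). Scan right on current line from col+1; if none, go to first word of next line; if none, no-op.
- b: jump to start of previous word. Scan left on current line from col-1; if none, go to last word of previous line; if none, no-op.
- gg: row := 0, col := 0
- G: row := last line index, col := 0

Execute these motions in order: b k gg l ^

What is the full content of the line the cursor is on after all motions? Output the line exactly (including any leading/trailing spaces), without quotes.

Answer:   fish  nine

Derivation:
After 1 (b): row=0 col=0 char='_'
After 2 (k): row=0 col=0 char='_'
After 3 (gg): row=0 col=0 char='_'
After 4 (l): row=0 col=1 char='_'
After 5 (^): row=0 col=2 char='f'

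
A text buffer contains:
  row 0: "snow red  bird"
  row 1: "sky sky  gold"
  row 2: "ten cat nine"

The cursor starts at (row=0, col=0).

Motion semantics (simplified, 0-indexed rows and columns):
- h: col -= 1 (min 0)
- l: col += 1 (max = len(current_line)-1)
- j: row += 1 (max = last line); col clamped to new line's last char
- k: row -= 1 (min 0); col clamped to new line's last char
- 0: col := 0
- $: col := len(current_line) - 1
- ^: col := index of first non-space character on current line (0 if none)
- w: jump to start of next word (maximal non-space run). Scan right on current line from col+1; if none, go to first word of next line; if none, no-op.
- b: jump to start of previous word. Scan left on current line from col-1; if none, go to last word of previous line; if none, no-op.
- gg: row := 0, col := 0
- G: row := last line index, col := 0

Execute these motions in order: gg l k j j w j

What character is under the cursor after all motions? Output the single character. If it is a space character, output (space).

Answer: c

Derivation:
After 1 (gg): row=0 col=0 char='s'
After 2 (l): row=0 col=1 char='n'
After 3 (k): row=0 col=1 char='n'
After 4 (j): row=1 col=1 char='k'
After 5 (j): row=2 col=1 char='e'
After 6 (w): row=2 col=4 char='c'
After 7 (j): row=2 col=4 char='c'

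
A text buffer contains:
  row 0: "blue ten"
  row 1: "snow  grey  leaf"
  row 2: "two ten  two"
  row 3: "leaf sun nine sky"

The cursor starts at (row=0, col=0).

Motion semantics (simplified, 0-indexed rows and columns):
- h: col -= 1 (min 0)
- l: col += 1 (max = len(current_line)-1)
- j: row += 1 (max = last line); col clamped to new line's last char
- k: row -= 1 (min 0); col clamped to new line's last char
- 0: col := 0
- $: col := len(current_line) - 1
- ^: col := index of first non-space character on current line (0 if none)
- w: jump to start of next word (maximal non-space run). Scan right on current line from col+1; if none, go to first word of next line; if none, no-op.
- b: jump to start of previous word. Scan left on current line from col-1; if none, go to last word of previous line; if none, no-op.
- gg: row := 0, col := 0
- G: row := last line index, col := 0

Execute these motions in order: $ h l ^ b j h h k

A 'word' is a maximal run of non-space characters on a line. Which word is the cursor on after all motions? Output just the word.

After 1 ($): row=0 col=7 char='n'
After 2 (h): row=0 col=6 char='e'
After 3 (l): row=0 col=7 char='n'
After 4 (^): row=0 col=0 char='b'
After 5 (b): row=0 col=0 char='b'
After 6 (j): row=1 col=0 char='s'
After 7 (h): row=1 col=0 char='s'
After 8 (h): row=1 col=0 char='s'
After 9 (k): row=0 col=0 char='b'

Answer: blue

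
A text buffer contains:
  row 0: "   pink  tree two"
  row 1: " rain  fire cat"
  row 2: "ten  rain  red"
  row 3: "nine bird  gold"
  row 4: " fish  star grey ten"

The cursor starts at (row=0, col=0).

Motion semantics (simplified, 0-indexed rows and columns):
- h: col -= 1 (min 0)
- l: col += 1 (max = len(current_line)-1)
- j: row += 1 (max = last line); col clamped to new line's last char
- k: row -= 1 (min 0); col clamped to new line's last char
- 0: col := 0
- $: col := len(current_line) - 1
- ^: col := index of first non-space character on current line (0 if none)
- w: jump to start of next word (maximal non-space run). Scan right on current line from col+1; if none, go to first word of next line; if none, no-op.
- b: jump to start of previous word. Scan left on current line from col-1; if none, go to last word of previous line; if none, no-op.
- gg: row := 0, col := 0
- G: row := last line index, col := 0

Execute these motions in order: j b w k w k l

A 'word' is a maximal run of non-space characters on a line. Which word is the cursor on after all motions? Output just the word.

Answer: pink

Derivation:
After 1 (j): row=1 col=0 char='_'
After 2 (b): row=0 col=14 char='t'
After 3 (w): row=1 col=1 char='r'
After 4 (k): row=0 col=1 char='_'
After 5 (w): row=0 col=3 char='p'
After 6 (k): row=0 col=3 char='p'
After 7 (l): row=0 col=4 char='i'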